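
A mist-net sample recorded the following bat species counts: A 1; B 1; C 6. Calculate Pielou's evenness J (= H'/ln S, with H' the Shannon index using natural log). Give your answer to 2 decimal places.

Total N = 1+1+6 = 8, so the proportions are 0.125, 0.125, 0.75 (working shown to 4 dp, full precision carried).
H' = −Σ pᵢ ln pᵢ = −((-0.2599) + (-0.2599) + (-0.2158)) = 0.7356.
With S = 3 species, ln S = 1.0986, so J = 0.7356/1.0986 = 0.6696, i.e. 0.67 to 2 decimal places.

0.67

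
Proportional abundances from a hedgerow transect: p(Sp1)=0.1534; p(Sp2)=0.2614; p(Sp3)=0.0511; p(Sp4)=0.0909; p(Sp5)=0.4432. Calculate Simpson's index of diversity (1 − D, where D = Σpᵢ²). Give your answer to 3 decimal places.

D = 0.1534² + 0.2614² + 0.0511² + 0.0909² + 0.4432² = 0.02353 + 0.06833 + 0.00261 + 0.00826 + 0.19643 = 0.29916 (working shown to 5 dp, full precision carried).
So 1 − D = 0.70084, i.e. 0.701 to 3 decimal places.

0.701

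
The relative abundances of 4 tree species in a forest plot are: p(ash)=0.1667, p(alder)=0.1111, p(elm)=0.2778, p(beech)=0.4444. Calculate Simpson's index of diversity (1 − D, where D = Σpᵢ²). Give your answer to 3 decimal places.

0.685

D = 0.1667² + 0.1111² + 0.2778² + 0.4444² = 0.02779 + 0.01234 + 0.07717 + 0.19749 = 0.31480 (working shown to 5 dp, full precision carried).
So 1 − D = 0.68520, i.e. 0.685 to 3 decimal places.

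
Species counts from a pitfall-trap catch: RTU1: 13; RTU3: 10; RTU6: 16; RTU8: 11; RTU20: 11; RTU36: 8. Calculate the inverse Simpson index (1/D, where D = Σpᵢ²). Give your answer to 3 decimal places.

5.729

Total N = 13+10+16+11+11+8 = 69, so the proportions are 0.1884058, 0.1449275, 0.2318841, 0.1594203, 0.1594203, 0.115942 (working shown to 7 dp, full precision carried).
D = 0.1884058² + 0.1449275² + 0.2318841² + 0.1594203² + 0.1594203² + 0.115942² = 0.0354967 + 0.0210040 + 0.0537702 + 0.0254148 + 0.0254148 + 0.0134426 = 0.1745432.
So 1/D = 5.72924, i.e. 5.729 to 3 decimal places.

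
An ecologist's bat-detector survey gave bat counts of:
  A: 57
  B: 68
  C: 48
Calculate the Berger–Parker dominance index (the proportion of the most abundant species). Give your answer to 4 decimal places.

0.3931

Total N = 57+68+48 = 173, so the proportions are 0.32948, 0.393064, 0.277457 (working shown to 6 dp, full precision carried).
The largest proportion is 0.393064, i.e. d = 0.3931 to 4 decimal places.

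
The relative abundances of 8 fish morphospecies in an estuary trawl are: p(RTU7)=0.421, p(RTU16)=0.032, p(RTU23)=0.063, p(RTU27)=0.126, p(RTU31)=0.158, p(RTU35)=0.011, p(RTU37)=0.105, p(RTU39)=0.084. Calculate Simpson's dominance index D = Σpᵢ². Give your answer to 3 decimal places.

D = 0.421² + 0.032² + 0.063² + 0.126² + 0.158² + 0.011² + 0.105² + 0.084² = 0.17724 + 0.00102 + 0.00397 + 0.01588 + 0.02496 + 0.00012 + 0.01102 + 0.00706 = 0.24128 (working shown to 5 dp, full precision carried).
To 3 decimal places, D = 0.241.

0.241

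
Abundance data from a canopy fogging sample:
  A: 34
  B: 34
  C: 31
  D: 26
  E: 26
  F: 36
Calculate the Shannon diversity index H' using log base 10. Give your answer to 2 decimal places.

Total N = 34+34+31+26+26+36 = 187, so the proportions are 0.1818, 0.1818, 0.1658, 0.139, 0.139, 0.1925 (working shown to 4 dp, full precision carried).
Each pᵢ log₁₀ pᵢ term: 0.1818×(-0.7404)=-0.1346, 0.1818×(-0.7404)=-0.1346, 0.1658×(-0.7805)=-0.1294, 0.139×(-0.8569)=-0.1191, 0.139×(-0.8569)=-0.1191, 0.1925×(-0.7155)=-0.1378.
Sum = -0.7746, so H' = 0.77.

0.77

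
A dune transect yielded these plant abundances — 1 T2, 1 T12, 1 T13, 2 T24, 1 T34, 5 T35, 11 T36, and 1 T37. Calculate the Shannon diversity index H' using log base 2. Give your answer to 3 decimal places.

2.277

Total N = 1+1+1+2+1+5+11+1 = 23, so the proportions are 0.04348, 0.04348, 0.04348, 0.08696, 0.04348, 0.21739, 0.47826, 0.04348 (working shown to 5 dp, full precision carried).
Each pᵢ log₂ pᵢ term: 0.04348×(-4.52356)=-0.19668, 0.04348×(-4.52356)=-0.19668, 0.04348×(-4.52356)=-0.19668, 0.08696×(-3.52356)=-0.30640, 0.04348×(-4.52356)=-0.19668, 0.21739×(-2.20163)=-0.47862, 0.47826×(-1.06413)=-0.50893, 0.04348×(-4.52356)=-0.19668.
Sum = -2.27733, so H' = 2.277.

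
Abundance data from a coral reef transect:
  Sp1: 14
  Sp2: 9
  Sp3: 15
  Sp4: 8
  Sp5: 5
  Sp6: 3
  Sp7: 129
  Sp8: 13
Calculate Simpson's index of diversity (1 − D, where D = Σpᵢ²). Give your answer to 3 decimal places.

Total N = 14+9+15+8+5+3+129+13 = 196, so the proportions are 0.07143, 0.04592, 0.07653, 0.04082, 0.02551, 0.01531, 0.65816, 0.06633 (working shown to 5 dp, full precision carried).
D = 0.07143² + 0.04592² + 0.07653² + 0.04082² + 0.02551² + 0.01531² + 0.65816² + 0.06633² = 0.00510 + 0.00211 + 0.00586 + 0.00167 + 0.00065 + 0.00023 + 0.43318 + 0.00440 = 0.45320.
So 1 − D = 0.54680, i.e. 0.547 to 3 decimal places.

0.547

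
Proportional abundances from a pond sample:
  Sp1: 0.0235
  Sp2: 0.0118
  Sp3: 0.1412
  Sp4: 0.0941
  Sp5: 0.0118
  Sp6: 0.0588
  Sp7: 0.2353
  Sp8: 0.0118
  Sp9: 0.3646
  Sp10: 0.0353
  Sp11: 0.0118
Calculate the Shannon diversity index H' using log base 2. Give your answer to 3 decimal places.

2.582

Each pᵢ log₂ pᵢ term (working shown to 5 dp, full precision carried): 0.0235×(-5.41120)=-0.12716, 0.0118×(-6.40507)=-0.07558, 0.1412×(-2.82419)=-0.39878, 0.0941×(-3.40966)=-0.32085, 0.0118×(-6.40507)=-0.07558, 0.0588×(-4.08804)=-0.24038, 0.2353×(-2.08743)=-0.49117, 0.0118×(-6.40507)=-0.07558, 0.3646×(-1.45561)=-0.53072, 0.0353×(-4.82419)=-0.17029, 0.0118×(-6.40507)=-0.07558.
Sum = -2.58167, so H' = 2.582.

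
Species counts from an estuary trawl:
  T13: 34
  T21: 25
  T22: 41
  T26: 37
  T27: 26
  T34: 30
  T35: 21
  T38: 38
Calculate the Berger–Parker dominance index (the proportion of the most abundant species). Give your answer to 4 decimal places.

Total N = 34+25+41+37+26+30+21+38 = 252, so the proportions are 0.134921, 0.099206, 0.162698, 0.146825, 0.103175, 0.119048, 0.083333, 0.150794 (working shown to 6 dp, full precision carried).
The largest proportion is 0.162698, i.e. d = 0.1627 to 4 decimal places.

0.1627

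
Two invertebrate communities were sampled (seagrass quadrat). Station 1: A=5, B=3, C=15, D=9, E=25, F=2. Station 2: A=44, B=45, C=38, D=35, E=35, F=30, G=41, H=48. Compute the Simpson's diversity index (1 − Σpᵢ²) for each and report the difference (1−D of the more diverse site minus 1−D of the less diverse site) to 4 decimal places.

Station 1: N=59, proportions 0.0847458, 0.0508475, 0.2542373, 0.1525424, 0.4237288, 0.0338983, giving 1−D = 0.7216317 (working shown to 7 dp, full precision carried).
Station 2: N=316, proportions 0.1392405, 0.1424051, 0.1202532, 0.1107595, 0.1107595, 0.0949367, 0.1297468, 0.1518987, giving 1−D = 0.8724163.
Difference = |0.7216317 − 0.8724163| = 0.1507846, i.e. 0.1508 to 4 decimal places.

0.1508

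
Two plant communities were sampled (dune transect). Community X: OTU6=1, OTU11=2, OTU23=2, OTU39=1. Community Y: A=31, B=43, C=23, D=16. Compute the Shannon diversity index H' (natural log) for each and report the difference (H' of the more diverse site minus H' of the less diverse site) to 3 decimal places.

Community X: N=6, proportions 0.16667, 0.33333, 0.33333, 0.16667, giving H' = 1.32966 (working shown to 5 dp, full precision carried).
Community Y: N=113, proportions 0.27434, 0.38053, 0.20354, 0.14159, giving H' = 1.32329.
Difference = |1.32966 − 1.32329| = 0.00637, i.e. 0.006 to 3 decimal places.

0.006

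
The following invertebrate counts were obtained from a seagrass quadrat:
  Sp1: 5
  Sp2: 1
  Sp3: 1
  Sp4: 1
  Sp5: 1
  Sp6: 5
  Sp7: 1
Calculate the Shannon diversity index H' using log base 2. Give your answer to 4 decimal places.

Total N = 5+1+1+1+1+5+1 = 15, so the proportions are 0.333333, 0.066667, 0.066667, 0.066667, 0.066667, 0.333333, 0.066667 (working shown to 6 dp, full precision carried).
Each pᵢ log₂ pᵢ term: 0.333333×(-1.584963)=-0.528321, 0.066667×(-3.906891)=-0.260459, 0.066667×(-3.906891)=-0.260459, 0.066667×(-3.906891)=-0.260459, 0.066667×(-3.906891)=-0.260459, 0.333333×(-1.584963)=-0.528321, 0.066667×(-3.906891)=-0.260459.
Sum = -2.358939, so H' = 2.3589.

2.3589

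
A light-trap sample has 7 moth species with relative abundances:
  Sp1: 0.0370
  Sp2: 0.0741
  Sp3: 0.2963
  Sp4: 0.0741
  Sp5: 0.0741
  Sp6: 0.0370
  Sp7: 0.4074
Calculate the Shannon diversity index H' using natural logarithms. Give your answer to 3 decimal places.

Each pᵢ ln pᵢ term (working shown to 5 dp, full precision carried): 0.037×(-3.29684)=-0.12198, 0.0741×(-2.60234)=-0.19283, 0.2963×(-1.21638)=-0.36041, 0.0741×(-2.60234)=-0.19283, 0.0741×(-2.60234)=-0.19283, 0.037×(-3.29684)=-0.12198, 0.4074×(-0.89796)=-0.36583.
Sum = -1.54871, so H' = 1.549.

1.549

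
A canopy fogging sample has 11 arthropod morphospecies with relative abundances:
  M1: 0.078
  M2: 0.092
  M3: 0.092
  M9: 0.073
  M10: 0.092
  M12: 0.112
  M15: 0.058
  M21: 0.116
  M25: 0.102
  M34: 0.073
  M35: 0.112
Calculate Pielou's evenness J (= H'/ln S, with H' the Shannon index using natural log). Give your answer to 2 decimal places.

0.99

H' = −Σ pᵢ ln pᵢ = −((-0.1990) + (-0.2195) + (-0.2195) + (-0.1911) + (-0.2195) + (-0.2452) + (-0.1651) + (-0.2499) + (-0.2328) + (-0.1911) + (-0.2452)) = 2.3779 (working shown to 4 dp, full precision carried).
With S = 11 species, ln S = 2.3979, so J = 2.3779/2.3979 = 0.9917, i.e. 0.99 to 2 decimal places.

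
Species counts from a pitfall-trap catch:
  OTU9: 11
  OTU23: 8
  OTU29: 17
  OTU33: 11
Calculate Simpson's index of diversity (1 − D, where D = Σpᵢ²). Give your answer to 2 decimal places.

Total N = 11+8+17+11 = 47, so the proportions are 0.234, 0.1702, 0.3617, 0.234 (working shown to 4 dp, full precision carried).
D = 0.234² + 0.1702² + 0.3617² + 0.234² = 0.0548 + 0.0290 + 0.1308 + 0.0548 = 0.2694.
So 1 − D = 0.7306, i.e. 0.73 to 2 decimal places.

0.73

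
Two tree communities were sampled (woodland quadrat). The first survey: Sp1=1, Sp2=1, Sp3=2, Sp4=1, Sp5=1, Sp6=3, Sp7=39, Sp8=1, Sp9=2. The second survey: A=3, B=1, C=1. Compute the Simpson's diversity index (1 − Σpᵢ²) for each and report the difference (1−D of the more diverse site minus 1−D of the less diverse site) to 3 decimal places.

The first survey: N=51, proportions 0.01961, 0.01961, 0.03922, 0.01961, 0.01961, 0.05882, 0.76471, 0.01961, 0.03922, giving 1−D = 0.40677 (working shown to 5 dp, full precision carried).
The second survey: N=5, proportions 0.6, 0.2, 0.2, giving 1−D = 0.56000.
Difference = |0.40677 − 0.56000| = 0.15323, i.e. 0.153 to 3 decimal places.

0.153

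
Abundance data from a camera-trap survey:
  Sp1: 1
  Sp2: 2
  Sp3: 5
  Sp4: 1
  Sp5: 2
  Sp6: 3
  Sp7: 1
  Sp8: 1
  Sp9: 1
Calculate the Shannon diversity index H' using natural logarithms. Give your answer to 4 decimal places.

2.0029

Total N = 1+2+5+1+2+3+1+1+1 = 17, so the proportions are 0.058824, 0.117647, 0.294118, 0.058824, 0.117647, 0.176471, 0.058824, 0.058824, 0.058824 (working shown to 6 dp, full precision carried).
Each pᵢ ln pᵢ term: 0.058824×(-2.833213)=-0.166660, 0.117647×(-2.140066)=-0.251772, 0.294118×(-1.223775)=-0.359934, 0.058824×(-2.833213)=-0.166660, 0.117647×(-2.140066)=-0.251772, 0.176471×(-1.734601)=-0.306106, 0.058824×(-2.833213)=-0.166660, 0.058824×(-2.833213)=-0.166660, 0.058824×(-2.833213)=-0.166660.
Sum = -2.002883, so H' = 2.0029.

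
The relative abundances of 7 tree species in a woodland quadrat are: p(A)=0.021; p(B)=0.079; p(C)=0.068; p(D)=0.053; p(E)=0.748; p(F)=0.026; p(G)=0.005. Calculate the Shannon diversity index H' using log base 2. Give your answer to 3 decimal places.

1.383

Each pᵢ log₂ pᵢ term (working shown to 5 dp, full precision carried): 0.021×(-5.57347)=-0.11704, 0.079×(-3.66200)=-0.28930, 0.068×(-3.87832)=-0.26373, 0.053×(-4.23786)=-0.22461, 0.748×(-0.41889)=-0.31333, 0.026×(-5.26534)=-0.13690, 0.005×(-7.64386)=-0.03822.
Sum = -1.38312, so H' = 1.383.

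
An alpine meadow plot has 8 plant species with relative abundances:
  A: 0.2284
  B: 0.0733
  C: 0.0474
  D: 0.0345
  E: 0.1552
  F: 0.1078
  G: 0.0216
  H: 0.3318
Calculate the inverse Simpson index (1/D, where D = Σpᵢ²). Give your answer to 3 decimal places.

4.825

D = 0.2284² + 0.0733² + 0.0474² + 0.0345² + 0.1552² + 0.1078² + 0.0216² + 0.3318² = 0.0521666 + 0.0053729 + 0.0022468 + 0.0011903 + 0.0240870 + 0.0116208 + 0.0004666 + 0.1100912 = 0.2072421 (working shown to 7 dp, full precision carried).
So 1/D = 4.82527, i.e. 4.825 to 3 decimal places.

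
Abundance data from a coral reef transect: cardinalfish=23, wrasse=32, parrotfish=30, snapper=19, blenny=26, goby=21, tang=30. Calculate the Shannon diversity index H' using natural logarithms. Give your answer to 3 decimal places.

Total N = 23+32+30+19+26+21+30 = 181, so the proportions are 0.12707, 0.1768, 0.16575, 0.10497, 0.14365, 0.11602, 0.16575 (working shown to 5 dp, full precision carried).
Each pᵢ ln pᵢ term: 0.12707×(-2.06300)=-0.26215, 0.1768×(-1.73276)=-0.30634, 0.16575×(-1.79730)=-0.29789, 0.10497×(-2.25406)=-0.23661, 0.14365×(-1.94040)=-0.27873, 0.11602×(-2.15397)=-0.24991, 0.16575×(-1.79730)=-0.29789.
Sum = -1.92954, so H' = 1.930.

1.930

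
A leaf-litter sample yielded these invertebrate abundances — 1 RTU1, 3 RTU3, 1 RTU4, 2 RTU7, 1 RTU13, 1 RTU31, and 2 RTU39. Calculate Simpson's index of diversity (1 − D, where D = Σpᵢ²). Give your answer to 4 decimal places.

0.8264

Total N = 1+3+1+2+1+1+2 = 11, so the proportions are 0.090909, 0.272727, 0.090909, 0.181818, 0.090909, 0.090909, 0.181818 (working shown to 6 dp, full precision carried).
D = 0.090909² + 0.272727² + 0.090909² + 0.181818² + 0.090909² + 0.090909² + 0.181818² = 0.008264 + 0.074380 + 0.008264 + 0.033058 + 0.008264 + 0.008264 + 0.033058 = 0.173554.
So 1 − D = 0.826446, i.e. 0.8264 to 4 decimal places.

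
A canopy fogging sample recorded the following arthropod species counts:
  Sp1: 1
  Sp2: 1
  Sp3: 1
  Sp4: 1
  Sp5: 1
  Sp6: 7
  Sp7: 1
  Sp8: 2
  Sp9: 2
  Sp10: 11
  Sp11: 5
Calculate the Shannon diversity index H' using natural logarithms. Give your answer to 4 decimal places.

1.9566

Total N = 1+1+1+1+1+7+1+2+2+11+5 = 33, so the proportions are 0.030303, 0.030303, 0.030303, 0.030303, 0.030303, 0.212121, 0.030303, 0.060606, 0.060606, 0.333333, 0.151515 (working shown to 6 dp, full precision carried).
Each pᵢ ln pᵢ term: 0.030303×(-3.496508)=-0.105955, 0.030303×(-3.496508)=-0.105955, 0.030303×(-3.496508)=-0.105955, 0.030303×(-3.496508)=-0.105955, 0.030303×(-3.496508)=-0.105955, 0.212121×(-1.550597)=-0.328915, 0.030303×(-3.496508)=-0.105955, 0.060606×(-2.803360)=-0.169901, 0.060606×(-2.803360)=-0.169901, 0.333333×(-1.098612)=-0.366204, 0.151515×(-1.887070)=-0.285920.
Sum = -1.956568, so H' = 1.9566.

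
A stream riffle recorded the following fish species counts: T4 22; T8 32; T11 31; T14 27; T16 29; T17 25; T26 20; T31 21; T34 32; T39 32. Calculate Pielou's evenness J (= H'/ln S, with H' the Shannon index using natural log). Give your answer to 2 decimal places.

Total N = 22+32+31+27+29+25+20+21+32+32 = 271, so the proportions are 0.0812, 0.1181, 0.1144, 0.0996, 0.107, 0.0923, 0.0738, 0.0775, 0.1181, 0.1181 (working shown to 4 dp, full precision carried).
H' = −Σ pᵢ ln pᵢ = −((-0.2039) + (-0.2523) + (-0.2480) + (-0.2298) + (-0.2392) + (-0.2199) + (-0.1924) + (-0.1982) + (-0.2523) + (-0.2523)) = 2.2880.
With S = 10 species, ln S = 2.3026, so J = 2.2880/2.3026 = 0.9937, i.e. 0.99 to 2 decimal places.

0.99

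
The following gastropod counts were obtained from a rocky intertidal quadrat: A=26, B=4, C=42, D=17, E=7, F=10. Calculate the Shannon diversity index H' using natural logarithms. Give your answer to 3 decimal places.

1.531

Total N = 26+4+42+17+7+10 = 106, so the proportions are 0.24528, 0.03774, 0.39623, 0.16038, 0.06604, 0.09434 (working shown to 5 dp, full precision carried).
Each pᵢ ln pᵢ term: 0.24528×(-1.40534)=-0.34471, 0.03774×(-3.27714)=-0.12367, 0.39623×(-0.92577)=-0.36681, 0.16038×(-1.83023)=-0.29353, 0.06604×(-2.71753)=-0.17946, 0.09434×(-2.36085)=-0.22272.
Sum = -1.53090, so H' = 1.531.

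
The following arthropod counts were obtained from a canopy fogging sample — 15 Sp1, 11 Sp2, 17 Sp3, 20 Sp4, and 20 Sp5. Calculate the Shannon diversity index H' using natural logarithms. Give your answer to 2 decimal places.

1.59

Total N = 15+11+17+20+20 = 83, so the proportions are 0.1807, 0.1325, 0.2048, 0.241, 0.241 (working shown to 4 dp, full precision carried).
Each pᵢ ln pᵢ term: 0.1807×(-1.7108)=-0.3092, 0.1325×(-2.0209)=-0.2678, 0.2048×(-1.5856)=-0.3248, 0.241×(-1.4231)=-0.3429, 0.241×(-1.4231)=-0.3429.
Sum = -1.5876, so H' = 1.59.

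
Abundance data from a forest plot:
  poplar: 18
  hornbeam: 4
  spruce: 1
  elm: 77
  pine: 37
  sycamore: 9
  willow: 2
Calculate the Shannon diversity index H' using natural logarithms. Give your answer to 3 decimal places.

Total N = 18+4+1+77+37+9+2 = 148, so the proportions are 0.12162, 0.02703, 0.00676, 0.52027, 0.25, 0.06081, 0.01351 (working shown to 5 dp, full precision carried).
Each pᵢ ln pᵢ term: 0.12162×(-2.10684)=-0.25624, 0.02703×(-3.61092)=-0.09759, 0.00676×(-4.99721)=-0.03376, 0.52027×(-0.65341)=-0.33995, 0.25×(-1.38629)=-0.34657, 0.06081×(-2.79999)=-0.17027, 0.01351×(-4.30407)=-0.05816.
Sum = -1.30255, so H' = 1.303.

1.303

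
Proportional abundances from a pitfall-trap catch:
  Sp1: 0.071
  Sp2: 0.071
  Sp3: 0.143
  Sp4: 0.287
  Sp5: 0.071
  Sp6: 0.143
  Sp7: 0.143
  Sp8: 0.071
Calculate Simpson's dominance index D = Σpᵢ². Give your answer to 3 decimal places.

D = 0.071² + 0.071² + 0.143² + 0.287² + 0.071² + 0.143² + 0.143² + 0.071² = 0.00504 + 0.00504 + 0.02045 + 0.08237 + 0.00504 + 0.02045 + 0.02045 + 0.00504 = 0.16388 (working shown to 5 dp, full precision carried).
To 3 decimal places, D = 0.164.

0.164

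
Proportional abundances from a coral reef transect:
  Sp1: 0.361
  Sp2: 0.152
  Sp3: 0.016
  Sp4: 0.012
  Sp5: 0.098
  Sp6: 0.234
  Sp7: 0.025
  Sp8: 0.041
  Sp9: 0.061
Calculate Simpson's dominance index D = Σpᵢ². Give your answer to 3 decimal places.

0.224

D = 0.361² + 0.152² + 0.016² + 0.012² + 0.098² + 0.234² + 0.025² + 0.041² + 0.061² = 0.13032 + 0.02310 + 0.00026 + 0.00014 + 0.00960 + 0.05476 + 0.00063 + 0.00168 + 0.00372 = 0.22421 (working shown to 5 dp, full precision carried).
To 3 decimal places, D = 0.224.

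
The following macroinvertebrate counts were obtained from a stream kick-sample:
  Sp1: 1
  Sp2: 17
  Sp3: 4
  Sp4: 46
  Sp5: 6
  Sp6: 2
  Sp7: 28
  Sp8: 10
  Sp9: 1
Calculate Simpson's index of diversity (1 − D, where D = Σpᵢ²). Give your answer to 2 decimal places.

Total N = 1+17+4+46+6+2+28+10+1 = 115, so the proportions are 0.0087, 0.1478, 0.0348, 0.4, 0.0522, 0.0174, 0.2435, 0.087, 0.0087 (working shown to 4 dp, full precision carried).
D = 0.0087² + 0.1478² + 0.0348² + 0.4² + 0.0522² + 0.0174² + 0.2435² + 0.087² + 0.0087² = 0.0001 + 0.0219 + 0.0012 + 0.1600 + 0.0027 + 0.0003 + 0.0593 + 0.0076 + 0.0001 = 0.2531.
So 1 − D = 0.7469, i.e. 0.75 to 2 decimal places.

0.75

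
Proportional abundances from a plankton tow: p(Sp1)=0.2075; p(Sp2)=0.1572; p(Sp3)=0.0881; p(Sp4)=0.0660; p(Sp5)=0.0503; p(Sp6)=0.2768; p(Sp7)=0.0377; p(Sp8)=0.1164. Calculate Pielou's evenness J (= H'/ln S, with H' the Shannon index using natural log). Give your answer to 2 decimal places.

0.91

H' = −Σ pᵢ ln pᵢ = −((-0.3263) + (-0.2909) + (-0.2140) + (-0.1794) + (-0.1504) + (-0.3555) + (-0.1236) + (-0.2503)) = 1.8904 (working shown to 4 dp, full precision carried).
With S = 8 species, ln S = 2.0794, so J = 1.8904/2.0794 = 0.9091, i.e. 0.91 to 2 decimal places.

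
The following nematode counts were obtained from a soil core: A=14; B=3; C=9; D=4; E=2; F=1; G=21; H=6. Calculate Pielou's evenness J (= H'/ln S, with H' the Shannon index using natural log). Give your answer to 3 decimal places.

Total N = 14+3+9+4+2+1+21+6 = 60, so the proportions are 0.23333, 0.05, 0.15, 0.06667, 0.03333, 0.01667, 0.35, 0.1 (working shown to 5 dp, full precision carried).
H' = −Σ pᵢ ln pᵢ = −((-0.33957) + (-0.14979) + (-0.28457) + (-0.18054) + (-0.11337) + (-0.06824) + (-0.36744) + (-0.23026)) = 1.73377.
With S = 8 species, ln S = 2.07944, so J = 1.73377/2.07944 = 0.83377, i.e. 0.834 to 3 decimal places.

0.834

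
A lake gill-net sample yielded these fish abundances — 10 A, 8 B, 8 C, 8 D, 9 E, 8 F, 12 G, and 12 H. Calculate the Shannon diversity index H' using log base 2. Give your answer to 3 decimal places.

2.978

Total N = 10+8+8+8+9+8+12+12 = 75, so the proportions are 0.13333, 0.10667, 0.10667, 0.10667, 0.12, 0.10667, 0.16, 0.16 (working shown to 5 dp, full precision carried).
Each pᵢ log₂ pᵢ term: 0.13333×(-2.90689)=-0.38759, 0.10667×(-3.22882)=-0.34441, 0.10667×(-3.22882)=-0.34441, 0.10667×(-3.22882)=-0.34441, 0.12×(-3.05889)=-0.36707, 0.10667×(-3.22882)=-0.34441, 0.16×(-2.64386)=-0.42302, 0.16×(-2.64386)=-0.42302.
Sum = -2.97832, so H' = 2.978.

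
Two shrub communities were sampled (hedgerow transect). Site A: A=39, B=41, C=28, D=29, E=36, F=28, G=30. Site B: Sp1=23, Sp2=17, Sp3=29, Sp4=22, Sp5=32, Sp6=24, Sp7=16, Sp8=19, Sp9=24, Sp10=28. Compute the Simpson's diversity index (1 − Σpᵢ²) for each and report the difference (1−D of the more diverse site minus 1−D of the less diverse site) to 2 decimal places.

Site A: N=231, proportions 0.1688, 0.1775, 0.1212, 0.1255, 0.1558, 0.1212, 0.1299, giving 1−D = 0.8537 (working shown to 4 dp, full precision carried).
Site B: N=234, proportions 0.0983, 0.0726, 0.1239, 0.094, 0.1368, 0.1026, 0.0684, 0.0812, 0.1026, 0.1197, giving 1−D = 0.8955.
Difference = |0.8537 − 0.8955| = 0.0418, i.e. 0.04 to 2 decimal places.

0.04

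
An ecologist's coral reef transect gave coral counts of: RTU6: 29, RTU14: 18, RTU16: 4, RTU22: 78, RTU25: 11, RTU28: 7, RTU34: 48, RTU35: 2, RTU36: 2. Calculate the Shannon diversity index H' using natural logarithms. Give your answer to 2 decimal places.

1.66

Total N = 29+18+4+78+11+7+48+2+2 = 199, so the proportions are 0.1457, 0.0905, 0.0201, 0.392, 0.0553, 0.0352, 0.2412, 0.0101, 0.0101 (working shown to 4 dp, full precision carried).
Each pᵢ ln pᵢ term: 0.1457×(-1.9260)=-0.2807, 0.0905×(-2.4029)=-0.2174, 0.0201×(-3.9070)=-0.0785, 0.392×(-0.9366)=-0.3671, 0.0553×(-2.8954)=-0.1600, 0.0352×(-3.3474)=-0.1177, 0.2412×(-1.4221)=-0.3430, 0.0101×(-4.6002)=-0.0462, 0.0101×(-4.6002)=-0.0462.
Sum = -1.6569, so H' = 1.66.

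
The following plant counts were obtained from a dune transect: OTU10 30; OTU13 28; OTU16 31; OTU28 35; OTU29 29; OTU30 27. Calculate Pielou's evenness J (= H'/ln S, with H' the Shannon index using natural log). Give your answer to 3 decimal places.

0.998

Total N = 30+28+31+35+29+27 = 180, so the proportions are 0.16667, 0.15556, 0.17222, 0.19444, 0.16111, 0.15 (working shown to 5 dp, full precision carried).
H' = −Σ pᵢ ln pᵢ = −((-0.29863) + (-0.28945) + (-0.30293) + (-0.31842) + (-0.29413) + (-0.28457)) = 1.78814.
With S = 6 species, ln S = 1.79176, so J = 1.78814/1.79176 = 0.99798, i.e. 0.998 to 3 decimal places.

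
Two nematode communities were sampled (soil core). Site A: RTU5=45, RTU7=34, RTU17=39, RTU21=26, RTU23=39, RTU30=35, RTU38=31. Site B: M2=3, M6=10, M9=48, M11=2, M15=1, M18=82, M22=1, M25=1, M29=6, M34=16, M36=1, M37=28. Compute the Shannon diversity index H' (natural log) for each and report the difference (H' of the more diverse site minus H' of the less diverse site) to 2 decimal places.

0.27

Site A: N=249, proportions 0.1807, 0.1365, 0.1566, 0.1044, 0.1566, 0.1406, 0.1245, giving H' = 1.9329 (working shown to 4 dp, full precision carried).
Site B: N=199, proportions 0.0151, 0.0503, 0.2412, 0.0101, 0.005, 0.4121, 0.005, 0.005, 0.0302, 0.0804, 0.005, 0.1407, giving H' = 1.6587.
Difference = |1.9329 − 1.6587| = 0.2742, i.e. 0.27 to 2 decimal places.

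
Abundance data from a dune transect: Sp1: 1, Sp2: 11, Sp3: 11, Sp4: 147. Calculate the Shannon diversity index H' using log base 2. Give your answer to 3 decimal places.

Total N = 1+11+11+147 = 170, so the proportions are 0.00588, 0.06471, 0.06471, 0.86471 (working shown to 5 dp, full precision carried).
Each pᵢ log₂ pᵢ term: 0.00588×(-7.40939)=-0.04358, 0.06471×(-3.94996)=-0.25559, 0.06471×(-3.94996)=-0.25559, 0.86471×(-0.20972)=-0.18134.
Sum = -0.73610, so H' = 0.736.

0.736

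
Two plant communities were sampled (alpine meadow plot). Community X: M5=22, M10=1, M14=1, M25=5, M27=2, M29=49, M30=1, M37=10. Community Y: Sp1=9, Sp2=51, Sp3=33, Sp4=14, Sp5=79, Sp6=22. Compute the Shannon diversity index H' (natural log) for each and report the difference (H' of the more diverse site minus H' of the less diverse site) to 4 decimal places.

0.2483

Community X: N=91, proportions 0.241758, 0.010989, 0.010989, 0.054945, 0.021978, 0.538462, 0.010989, 0.10989, giving H' = 1.311283 (working shown to 6 dp, full precision carried).
Community Y: N=208, proportions 0.043269, 0.245192, 0.158654, 0.067308, 0.379808, 0.105769, giving H' = 1.559562.
Difference = |1.311283 − 1.559562| = 0.248279, i.e. 0.2483 to 4 decimal places.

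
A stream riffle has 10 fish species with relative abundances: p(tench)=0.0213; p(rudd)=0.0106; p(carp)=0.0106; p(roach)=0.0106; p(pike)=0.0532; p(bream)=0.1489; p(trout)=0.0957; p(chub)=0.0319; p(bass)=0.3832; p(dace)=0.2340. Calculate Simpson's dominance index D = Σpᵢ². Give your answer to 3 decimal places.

D = 0.0213² + 0.0106² + 0.0106² + 0.0106² + 0.0532² + 0.1489² + 0.0957² + 0.0319² + 0.3832² + 0.234² = 0.00045 + 0.00011 + 0.00011 + 0.00011 + 0.00283 + 0.02217 + 0.00916 + 0.00102 + 0.14684 + 0.05476 = 0.23757 (working shown to 5 dp, full precision carried).
To 3 decimal places, D = 0.238.

0.238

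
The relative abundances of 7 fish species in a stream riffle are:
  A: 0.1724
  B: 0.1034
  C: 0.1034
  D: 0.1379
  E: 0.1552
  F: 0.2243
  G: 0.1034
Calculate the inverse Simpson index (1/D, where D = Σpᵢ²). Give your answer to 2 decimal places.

D = 0.1724² + 0.1034² + 0.1034² + 0.1379² + 0.1552² + 0.2243² + 0.1034² = 0.029722 + 0.010692 + 0.010692 + 0.019016 + 0.024087 + 0.050310 + 0.010692 = 0.155210 (working shown to 6 dp, full precision carried).
So 1/D = 6.4429, i.e. 6.44 to 2 decimal places.

6.44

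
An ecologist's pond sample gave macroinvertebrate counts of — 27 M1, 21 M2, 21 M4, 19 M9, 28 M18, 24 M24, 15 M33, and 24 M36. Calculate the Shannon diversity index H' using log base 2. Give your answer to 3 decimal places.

2.976

Total N = 27+21+21+19+28+24+15+24 = 179, so the proportions are 0.15084, 0.11732, 0.11732, 0.10615, 0.15642, 0.13408, 0.0838, 0.13408 (working shown to 5 dp, full precision carried).
Each pᵢ log₂ pᵢ term: 0.15084×(-2.72893)=-0.41163, 0.11732×(-3.09150)=-0.36269, 0.11732×(-3.09150)=-0.36269, 0.10615×(-3.23589)=-0.34347, 0.15642×(-2.67646)=-0.41866, 0.13408×(-2.89885)=-0.38867, 0.0838×(-3.57693)=-0.29974, 0.13408×(-2.89885)=-0.38867.
Sum = -2.97623, so H' = 2.976.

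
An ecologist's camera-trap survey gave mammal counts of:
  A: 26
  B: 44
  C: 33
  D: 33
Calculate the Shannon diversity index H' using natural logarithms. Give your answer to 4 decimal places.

Total N = 26+44+33+33 = 136, so the proportions are 0.191176, 0.323529, 0.242647, 0.242647 (working shown to 6 dp, full precision carried).
Each pᵢ ln pᵢ term: 0.191176×(-1.654558)=-0.316313, 0.323529×(-1.128465)=-0.365092, 0.242647×(-1.416147)=-0.343624, 0.242647×(-1.416147)=-0.343624.
Sum = -1.368652, so H' = 1.3687.

1.3687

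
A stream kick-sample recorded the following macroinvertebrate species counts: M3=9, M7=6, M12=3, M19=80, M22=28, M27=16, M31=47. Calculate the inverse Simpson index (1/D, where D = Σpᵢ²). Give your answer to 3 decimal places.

Total N = 9+6+3+80+28+16+47 = 189, so the proportions are 0.047619, 0.031746, 0.015873, 0.4232804, 0.1481481, 0.0846561, 0.2486772 (working shown to 7 dp, full precision carried).
D = 0.047619² + 0.031746² + 0.015873² + 0.4232804² + 0.1481481² + 0.0846561² + 0.2486772² = 0.0022676 + 0.0010078 + 0.0002520 + 0.1791663 + 0.0219479 + 0.0071667 + 0.0618404 = 0.2736486.
So 1/D = 3.65432, i.e. 3.654 to 3 decimal places.

3.654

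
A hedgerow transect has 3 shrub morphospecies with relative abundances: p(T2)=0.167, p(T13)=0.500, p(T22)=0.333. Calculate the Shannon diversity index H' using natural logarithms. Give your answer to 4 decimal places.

Each pᵢ ln pᵢ term (working shown to 6 dp, full precision carried): 0.167×(-1.789761)=-0.298890, 0.5×(-0.693147)=-0.346574, 0.333×(-1.099613)=-0.366171.
Sum = -1.011635, so H' = 1.0116.

1.0116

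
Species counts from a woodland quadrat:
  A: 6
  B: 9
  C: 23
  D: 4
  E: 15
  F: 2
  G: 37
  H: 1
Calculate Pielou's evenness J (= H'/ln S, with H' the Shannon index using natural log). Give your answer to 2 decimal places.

0.79

Total N = 6+9+23+4+15+2+37+1 = 97, so the proportions are 0.0619, 0.0928, 0.2371, 0.0412, 0.1546, 0.0206, 0.3814, 0.0103 (working shown to 4 dp, full precision carried).
H' = −Σ pᵢ ln pᵢ = −((-0.1721) + (-0.2206) + (-0.3413) + (-0.1315) + (-0.2887) + (-0.0800) + (-0.3676) + (-0.0472)) = 1.6490.
With S = 8 species, ln S = 2.0794, so J = 1.6490/2.0794 = 0.7930, i.e. 0.79 to 2 decimal places.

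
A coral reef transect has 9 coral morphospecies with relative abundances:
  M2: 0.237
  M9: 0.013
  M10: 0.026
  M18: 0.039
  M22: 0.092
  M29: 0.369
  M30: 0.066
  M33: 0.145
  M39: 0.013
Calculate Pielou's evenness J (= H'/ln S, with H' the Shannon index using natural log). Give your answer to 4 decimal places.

0.7839

H' = −Σ pᵢ ln pᵢ = −((-0.341208) + (-0.056456) + (-0.094891) + (-0.126524) + (-0.219509) + (-0.367878) + (-0.179395) + (-0.279998) + (-0.056456)) = 1.722315 (working shown to 6 dp, full precision carried).
With S = 9 species, ln S = 2.197225, so J = 1.722315/2.197225 = 0.783859, i.e. 0.7839 to 4 decimal places.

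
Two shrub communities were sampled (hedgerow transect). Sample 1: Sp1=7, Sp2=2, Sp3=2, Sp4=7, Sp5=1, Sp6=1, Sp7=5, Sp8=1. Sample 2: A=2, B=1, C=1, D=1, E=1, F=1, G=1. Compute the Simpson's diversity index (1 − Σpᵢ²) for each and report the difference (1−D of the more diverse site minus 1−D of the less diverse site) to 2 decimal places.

0.04

Sample 1: N=26, proportions 0.2692, 0.0769, 0.0769, 0.2692, 0.0385, 0.0385, 0.1923, 0.0385, giving 1−D = 0.8018 (working shown to 4 dp, full precision carried).
Sample 2: N=8, proportions 0.25, 0.125, 0.125, 0.125, 0.125, 0.125, 0.125, giving 1−D = 0.8438.
Difference = |0.8018 − 0.8438| = 0.0420, i.e. 0.04 to 2 decimal places.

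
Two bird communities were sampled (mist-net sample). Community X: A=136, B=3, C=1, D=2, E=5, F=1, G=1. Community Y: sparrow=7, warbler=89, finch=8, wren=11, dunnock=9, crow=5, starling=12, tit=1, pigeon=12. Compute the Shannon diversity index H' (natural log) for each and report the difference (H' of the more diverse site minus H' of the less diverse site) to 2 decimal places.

Community X: N=149, proportions 0.9128, 0.0201, 0.0067, 0.0134, 0.0336, 0.0067, 0.0067, giving H' = 0.4345 (working shown to 4 dp, full precision carried).
Community Y: N=154, proportions 0.0455, 0.5779, 0.0519, 0.0714, 0.0584, 0.0325, 0.0779, 0.0065, 0.0779, giving H' = 1.5072.
Difference = |0.4345 − 1.5072| = 1.0727, i.e. 1.07 to 2 decimal places.

1.07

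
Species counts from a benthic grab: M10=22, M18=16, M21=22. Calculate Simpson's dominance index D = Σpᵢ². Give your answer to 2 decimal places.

0.34

Total N = 22+16+22 = 60, so the proportions are 0.3667, 0.2667, 0.3667 (working shown to 4 dp, full precision carried).
D = 0.3667² + 0.2667² + 0.3667² = 0.1344 + 0.0711 + 0.1344 = 0.3400.
To 2 decimal places, D = 0.34.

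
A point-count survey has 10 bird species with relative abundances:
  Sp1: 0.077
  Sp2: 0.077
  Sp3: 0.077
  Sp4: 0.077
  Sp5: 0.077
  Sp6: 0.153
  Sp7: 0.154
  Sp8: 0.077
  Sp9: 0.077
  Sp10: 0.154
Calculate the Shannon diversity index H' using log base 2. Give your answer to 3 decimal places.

3.239

Each pᵢ log₂ pᵢ term (working shown to 5 dp, full precision carried): 0.077×(-3.69900)=-0.28482, 0.077×(-3.69900)=-0.28482, 0.077×(-3.69900)=-0.28482, 0.077×(-3.69900)=-0.28482, 0.077×(-3.69900)=-0.28482, 0.153×(-2.70840)=-0.41438, 0.154×(-2.69900)=-0.41565, 0.077×(-3.69900)=-0.28482, 0.077×(-3.69900)=-0.28482, 0.154×(-2.69900)=-0.41565.
Sum = -3.23944, so H' = 3.239.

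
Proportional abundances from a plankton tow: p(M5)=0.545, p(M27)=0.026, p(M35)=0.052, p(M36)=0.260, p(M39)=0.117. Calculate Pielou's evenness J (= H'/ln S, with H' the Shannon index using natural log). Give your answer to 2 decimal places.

H' = −Σ pᵢ ln pᵢ = −((-0.3308) + (-0.0949) + (-0.1537) + (-0.3502) + (-0.2510)) = 1.1807 (working shown to 4 dp, full precision carried).
With S = 5 species, ln S = 1.6094, so J = 1.1807/1.6094 = 0.7336, i.e. 0.73 to 2 decimal places.

0.73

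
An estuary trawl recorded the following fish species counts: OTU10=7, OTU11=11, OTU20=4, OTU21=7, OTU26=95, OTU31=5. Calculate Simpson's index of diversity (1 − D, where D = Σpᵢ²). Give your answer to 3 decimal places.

Total N = 7+11+4+7+95+5 = 129, so the proportions are 0.05426, 0.08527, 0.03101, 0.05426, 0.73643, 0.03876 (working shown to 5 dp, full precision carried).
D = 0.05426² + 0.08527² + 0.03101² + 0.05426² + 0.73643² + 0.03876² = 0.00294 + 0.00727 + 0.00096 + 0.00294 + 0.54234 + 0.00150 = 0.55796.
So 1 − D = 0.44204, i.e. 0.442 to 3 decimal places.

0.442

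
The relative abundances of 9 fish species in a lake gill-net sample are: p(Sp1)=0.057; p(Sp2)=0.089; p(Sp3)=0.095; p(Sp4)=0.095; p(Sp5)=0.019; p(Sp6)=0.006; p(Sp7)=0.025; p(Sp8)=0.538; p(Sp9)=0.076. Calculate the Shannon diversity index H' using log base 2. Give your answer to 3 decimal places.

2.241

Each pᵢ log₂ pᵢ term (working shown to 5 dp, full precision carried): 0.057×(-4.13289)=-0.23557, 0.089×(-3.49005)=-0.31061, 0.095×(-3.39593)=-0.32261, 0.095×(-3.39593)=-0.32261, 0.019×(-5.71786)=-0.10864, 0.006×(-7.38082)=-0.04428, 0.025×(-5.32193)=-0.13305, 0.538×(-0.89432)=-0.48115, 0.076×(-3.71786)=-0.28256.
Sum = -2.24109, so H' = 2.241.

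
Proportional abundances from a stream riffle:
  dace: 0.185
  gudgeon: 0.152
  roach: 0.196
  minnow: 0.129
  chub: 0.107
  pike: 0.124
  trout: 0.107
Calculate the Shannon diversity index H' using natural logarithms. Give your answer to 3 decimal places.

Each pᵢ ln pᵢ term (working shown to 5 dp, full precision carried): 0.185×(-1.68740)=-0.31217, 0.152×(-1.88387)=-0.28635, 0.196×(-1.62964)=-0.31941, 0.129×(-2.04794)=-0.26418, 0.107×(-2.23493)=-0.23914, 0.124×(-2.08747)=-0.25885, 0.107×(-2.23493)=-0.23914.
Sum = -1.91923, so H' = 1.919.

1.919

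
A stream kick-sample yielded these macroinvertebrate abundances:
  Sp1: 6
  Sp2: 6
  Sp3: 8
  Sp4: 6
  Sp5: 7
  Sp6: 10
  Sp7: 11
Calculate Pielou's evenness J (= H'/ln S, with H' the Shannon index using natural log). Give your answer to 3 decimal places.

Total N = 6+6+8+6+7+10+11 = 54, so the proportions are 0.11111, 0.11111, 0.14815, 0.11111, 0.12963, 0.18519, 0.2037 (working shown to 5 dp, full precision carried).
H' = −Σ pᵢ ln pᵢ = −((-0.24414) + (-0.24414) + (-0.28290) + (-0.24414) + (-0.26484) + (-0.31230) + (-0.32411)) = 1.91655.
With S = 7 species, ln S = 1.94591, so J = 1.91655/1.94591 = 0.98491, i.e. 0.985 to 3 decimal places.

0.985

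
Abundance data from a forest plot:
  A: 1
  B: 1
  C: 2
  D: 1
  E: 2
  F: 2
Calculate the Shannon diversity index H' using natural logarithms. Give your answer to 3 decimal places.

Total N = 1+1+2+1+2+2 = 9, so the proportions are 0.11111, 0.11111, 0.22222, 0.11111, 0.22222, 0.22222 (working shown to 5 dp, full precision carried).
Each pᵢ ln pᵢ term: 0.11111×(-2.19722)=-0.24414, 0.11111×(-2.19722)=-0.24414, 0.22222×(-1.50408)=-0.33424, 0.11111×(-2.19722)=-0.24414, 0.22222×(-1.50408)=-0.33424, 0.22222×(-1.50408)=-0.33424.
Sum = -1.73513, so H' = 1.735.

1.735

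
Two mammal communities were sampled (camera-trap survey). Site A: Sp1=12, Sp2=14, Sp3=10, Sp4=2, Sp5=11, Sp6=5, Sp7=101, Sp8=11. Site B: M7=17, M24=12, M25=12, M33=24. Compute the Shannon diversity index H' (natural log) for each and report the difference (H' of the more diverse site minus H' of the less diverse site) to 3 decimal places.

Site A: N=166, proportions 0.0722892, 0.0843373, 0.060241, 0.0120482, 0.0662651, 0.0301205, 0.6084337, 0.0662651, giving H' = 1.3884584 (working shown to 7 dp, full precision carried).
Site B: N=65, proportions 0.2615385, 0.1846154, 0.1846154, 0.3692308, giving H' = 1.3424538.
Difference = |1.3884584 − 1.3424538| = 0.0460046, i.e. 0.046 to 3 decimal places.

0.046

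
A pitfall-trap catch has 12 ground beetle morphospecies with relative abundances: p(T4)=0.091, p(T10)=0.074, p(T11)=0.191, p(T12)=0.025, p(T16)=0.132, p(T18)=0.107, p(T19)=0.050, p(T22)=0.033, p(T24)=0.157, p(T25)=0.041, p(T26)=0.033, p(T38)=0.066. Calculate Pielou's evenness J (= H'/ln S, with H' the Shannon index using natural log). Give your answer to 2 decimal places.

H' = −Σ pᵢ ln pᵢ = −((-0.2181) + (-0.1927) + (-0.3162) + (-0.0922) + (-0.2673) + (-0.2391) + (-0.1498) + (-0.1126) + (-0.2907) + (-0.1310) + (-0.1126) + (-0.1794)) = 2.3016 (working shown to 4 dp, full precision carried).
With S = 12 species, ln S = 2.4849, so J = 2.3016/2.4849 = 0.9262, i.e. 0.93 to 2 decimal places.

0.93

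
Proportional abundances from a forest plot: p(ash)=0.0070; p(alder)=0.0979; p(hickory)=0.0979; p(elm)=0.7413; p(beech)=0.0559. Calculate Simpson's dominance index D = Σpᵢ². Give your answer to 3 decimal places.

0.572

D = 0.007² + 0.0979² + 0.0979² + 0.7413² + 0.0559² = 0.00005 + 0.00958 + 0.00958 + 0.54953 + 0.00312 = 0.57187 (working shown to 5 dp, full precision carried).
To 3 decimal places, D = 0.572.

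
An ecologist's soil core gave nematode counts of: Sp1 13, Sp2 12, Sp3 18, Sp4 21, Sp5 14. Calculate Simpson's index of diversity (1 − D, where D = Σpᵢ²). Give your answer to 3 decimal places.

Total N = 13+12+18+21+14 = 78, so the proportions are 0.16667, 0.15385, 0.23077, 0.26923, 0.17949 (working shown to 5 dp, full precision carried).
D = 0.16667² + 0.15385² + 0.23077² + 0.26923² + 0.17949² = 0.02778 + 0.02367 + 0.05325 + 0.07249 + 0.03222 = 0.20940.
So 1 − D = 0.79060, i.e. 0.791 to 3 decimal places.

0.791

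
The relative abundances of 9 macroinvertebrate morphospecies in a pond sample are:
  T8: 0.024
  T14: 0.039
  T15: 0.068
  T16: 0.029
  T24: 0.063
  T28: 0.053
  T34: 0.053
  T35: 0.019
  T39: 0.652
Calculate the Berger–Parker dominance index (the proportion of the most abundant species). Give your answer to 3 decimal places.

0.652

The largest proportion is 0.652, i.e. d = 0.652 to 3 decimal places.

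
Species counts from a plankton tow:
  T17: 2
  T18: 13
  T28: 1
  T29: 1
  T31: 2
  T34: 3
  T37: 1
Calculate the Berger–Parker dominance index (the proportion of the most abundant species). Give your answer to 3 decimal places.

Total N = 2+13+1+1+2+3+1 = 23, so the proportions are 0.08696, 0.56522, 0.04348, 0.04348, 0.08696, 0.13043, 0.04348 (working shown to 5 dp, full precision carried).
The largest proportion is 0.56522, i.e. d = 0.565 to 3 decimal places.

0.565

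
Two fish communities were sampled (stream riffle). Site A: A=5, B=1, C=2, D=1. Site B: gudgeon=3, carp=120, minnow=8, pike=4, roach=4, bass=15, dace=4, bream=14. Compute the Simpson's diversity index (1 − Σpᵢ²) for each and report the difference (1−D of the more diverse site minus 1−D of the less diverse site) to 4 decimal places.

0.1224

Site A: N=9, proportions 0.555556, 0.111111, 0.222222, 0.111111, giving 1−D = 0.617284 (working shown to 6 dp, full precision carried).
Site B: N=172, proportions 0.017442, 0.697674, 0.046512, 0.023256, 0.023256, 0.087209, 0.023256, 0.081395, giving 1−D = 0.494930.
Difference = |0.617284 − 0.494930| = 0.122354, i.e. 0.1224 to 4 decimal places.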